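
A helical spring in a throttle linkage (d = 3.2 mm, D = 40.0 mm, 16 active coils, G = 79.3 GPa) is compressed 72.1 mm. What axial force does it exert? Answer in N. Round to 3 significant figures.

73.2 N

k = Gd⁴/(8D³N_a) = (79.3×10³)(3.2⁴)/(8·40.0³·16) = 1.015 N/mm
F = k·δ = 1.015 × 72.1 = 73.184 N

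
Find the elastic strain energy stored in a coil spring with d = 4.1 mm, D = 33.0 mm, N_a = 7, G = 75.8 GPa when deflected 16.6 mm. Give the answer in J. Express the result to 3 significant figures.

k = Gd⁴/(8D³N_a) = (75.8×10³)(4.1⁴)/(8·33.0³·7) = 10.643 N/mm
U = ½kδ² = 0.5 × 10.643 × 16.6² = 1466.4 N·mm = 1.4664 J

1.47 J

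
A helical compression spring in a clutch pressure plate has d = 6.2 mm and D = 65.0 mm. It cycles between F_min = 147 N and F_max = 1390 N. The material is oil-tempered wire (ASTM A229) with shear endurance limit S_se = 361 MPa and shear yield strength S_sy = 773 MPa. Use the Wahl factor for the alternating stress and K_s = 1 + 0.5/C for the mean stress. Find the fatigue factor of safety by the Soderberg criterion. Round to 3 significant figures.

0.480

C = D/d = 65.0/6.2 = 10.4839; K_W = (4C−1)/(4C−4)+0.615/C = 1.1377; K_s = 1+0.5/C = 1.0477
F_a = (F_max−F_min)/2 = 621.5 N; F_m = (F_max+F_min)/2 = 768.5 N
τ_a = K_W·8F_aD/(πd³) = 1.1377 × 431.64 = 491.09 MPa
τ_m = K_s·8F_mD/(πd³) = 1.0477 × 533.73 = 559.19 MPa
Soderberg: 1/n_f = τ_a/S_se + τ_m/S_sy = 491.09/361 + 559.19/773 = 1.36037 + 0.72340 = 2.0838
n_f = 1/2.0838 = 0.4799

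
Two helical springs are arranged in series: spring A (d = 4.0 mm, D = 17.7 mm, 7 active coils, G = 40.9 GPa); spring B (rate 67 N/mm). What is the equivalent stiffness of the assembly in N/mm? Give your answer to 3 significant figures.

22.4 N/mm

k_A = Gd⁴/(8D³N_a) = (40.9×10³)(4.0⁴)/(8·17.7³·7) = 33.718 N/mm
Series: 1/k_eq = 1/33.718 + 1/67 = 0.044584; k_eq = 22.43 N/mm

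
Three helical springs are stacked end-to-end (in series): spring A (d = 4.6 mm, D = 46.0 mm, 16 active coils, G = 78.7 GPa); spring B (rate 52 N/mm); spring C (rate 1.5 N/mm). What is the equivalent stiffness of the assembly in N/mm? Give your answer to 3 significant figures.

k_A = Gd⁴/(8D³N_a) = (78.7×10³)(4.6⁴)/(8·46.0³·16) = 2.8283 N/mm
Series: 1/k_eq = 1/2.8283 + 1/52 + 1/1.5 = 1.0395; k_eq = 0.96203 N/mm

0.962 N/mm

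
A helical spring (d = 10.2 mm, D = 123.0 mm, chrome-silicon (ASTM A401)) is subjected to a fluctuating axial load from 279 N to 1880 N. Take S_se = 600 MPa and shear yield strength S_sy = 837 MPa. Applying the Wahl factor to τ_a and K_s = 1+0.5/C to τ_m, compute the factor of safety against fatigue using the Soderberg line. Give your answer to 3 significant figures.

C = D/d = 123.0/10.2 = 12.0588; K_W = (4C−1)/(4C−4)+0.615/C = 1.1188; K_s = 1+0.5/C = 1.0415
F_a = (F_max−F_min)/2 = 800.5 N; F_m = (F_max+F_min)/2 = 1079.5 N
τ_a = K_W·8F_aD/(πd³) = 1.1188 × 236.27 = 264.34 MPa
τ_m = K_s·8F_mD/(πd³) = 1.0415 × 318.62 = 331.83 MPa
Soderberg: 1/n_f = τ_a/S_se + τ_m/S_sy = 264.34/600 + 331.83/837 = 0.44057 + 0.39645 = 0.83702
n_f = 1/0.83702 = 1.195

1.19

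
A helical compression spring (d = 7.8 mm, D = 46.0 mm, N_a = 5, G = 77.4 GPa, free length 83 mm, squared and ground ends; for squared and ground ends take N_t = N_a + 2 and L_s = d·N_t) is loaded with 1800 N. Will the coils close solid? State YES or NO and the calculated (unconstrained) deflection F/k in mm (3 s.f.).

k = Gd⁴/(8D³N_a) = (77.4×10³)(7.8⁴)/(8·46.0³·5) = 73.584 N/mm
N_t = 7; L_s = 7.8·7 = 54.6 mm; δ_solid = L₀ − L_s = 83 − 54.6 = 28.4 mm
δ = F/k = 1800/73.584 = 24.462 mm
δ < δ_solid → spring does not go solid

NO, δ = 24.5 mm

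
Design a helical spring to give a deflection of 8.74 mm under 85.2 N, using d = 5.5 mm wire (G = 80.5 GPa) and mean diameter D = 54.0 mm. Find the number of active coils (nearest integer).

6

Required rate k = F/δ = 85.2/8.74 = 9.7483 N/mm
N_a = Gd⁴/(8D³k) = (80.5×10³ × 5.5⁴)/(8 × 54.0³ × 9.7483)
    = 7.36625e+07 / 1.228e+07 = 5.999 → 6 coils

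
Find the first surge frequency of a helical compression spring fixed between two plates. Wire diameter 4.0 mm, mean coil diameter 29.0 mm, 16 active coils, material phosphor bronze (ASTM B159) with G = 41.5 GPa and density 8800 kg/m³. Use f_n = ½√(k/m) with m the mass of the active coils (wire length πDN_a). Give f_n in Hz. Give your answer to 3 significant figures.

k = Gd⁴/(8D³N_a) = (41.5×10³)(4.0⁴)/(8·29.0³·16) = 3.4032 N/mm = 3403.2 N/m
Wire length L = πDN_a = π·29.0·16 = 1457.7 mm
m = ρ·(πd²/4)·L = 8800 × 12.566×10⁻⁶ m² × 1.4577 m = 0.1612 kg
f_n = ½√(k/m) = 0.5·√(3403.2/0.1612) = 0.5·√(21112) = 72.649 Hz

72.6 Hz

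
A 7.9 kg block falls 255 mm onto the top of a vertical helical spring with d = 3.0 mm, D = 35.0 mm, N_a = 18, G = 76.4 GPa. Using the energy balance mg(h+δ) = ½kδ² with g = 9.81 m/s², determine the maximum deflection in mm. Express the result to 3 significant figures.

290 mm

k = Gd⁴/(8D³N_a) = (76.4×10³)(3.0⁴)/(8·35.0³·18) = 1.0023 N/mm
W = mg = 7.9 × 9.81 = 77.499 N
½kδ² − Wδ − Wh = 0 → δ = (W + √(W² + 2kWh))/k
δ = (77.499 + √(6006.1 + 39616.7))/1.0023 = (77.499 + 213.59)/1.0023 = 290.42 mm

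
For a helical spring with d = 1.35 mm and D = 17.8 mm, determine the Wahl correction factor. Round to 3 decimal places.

C = D/d = 17.8/1.35 = 13.1852
K_W = (4C−1)/(4C−4) + 0.615/C = 51.741/48.741 + 0.0466 = 1.1082

1.108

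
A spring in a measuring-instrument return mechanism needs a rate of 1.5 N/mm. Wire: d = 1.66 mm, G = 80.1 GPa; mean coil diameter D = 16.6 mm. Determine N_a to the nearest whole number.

N_a = Gd⁴/(8D³k) = (80.1×10³ × 1.66⁴)/(8 × 16.6³ × 1.5)
    = 608226 / 54891.6 = 11.08 → 11 coils

11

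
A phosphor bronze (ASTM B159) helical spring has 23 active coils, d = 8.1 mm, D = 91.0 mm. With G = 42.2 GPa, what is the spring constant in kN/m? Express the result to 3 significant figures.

1.31 kN/m

k = Gd⁴/(8D³N_a) = (42.2×10³ × 8.1⁴) / (8 × 91.0³ × 23)
  = 1.81657e+08 / 1.38657e+08 = 1.3101 N/mm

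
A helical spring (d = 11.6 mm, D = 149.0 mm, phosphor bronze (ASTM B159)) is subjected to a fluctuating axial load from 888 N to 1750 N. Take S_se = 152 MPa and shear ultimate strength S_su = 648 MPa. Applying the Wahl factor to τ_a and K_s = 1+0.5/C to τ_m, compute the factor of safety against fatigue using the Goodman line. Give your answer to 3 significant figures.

C = D/d = 149.0/11.6 = 12.8448; K_W = (4C−1)/(4C−4)+0.615/C = 1.1112; K_s = 1+0.5/C = 1.0389
F_a = (F_max−F_min)/2 = 431 N; F_m = (F_max+F_min)/2 = 1319 N
τ_a = K_W·8F_aD/(πd³) = 1.1112 × 104.77 = 116.42 MPa
τ_m = K_s·8F_mD/(πd³) = 1.0389 × 320.62 = 333.11 MPa
Goodman: 1/n_f = τ_a/S_se + τ_m/S_su = 116.42/152 + 333.11/648 = 0.76591 + 0.51405 = 1.28
n_f = 1/1.28 = 0.7813

0.781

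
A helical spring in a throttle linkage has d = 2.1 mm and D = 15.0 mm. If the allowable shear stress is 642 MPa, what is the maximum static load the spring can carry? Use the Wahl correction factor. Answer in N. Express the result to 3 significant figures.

129 N

C = D/d = 15.0/2.1 = 7.1429
K_W = (4C−1)/(4C−4) + 0.615/C = 27.571/24.571 + 0.0861 = 1.2082
τ_max = K·8FD/(πd³) → F_max = τ_allow·πd³/(8DK)
F_max = 642·π·2.1³/(8·15.0·1.2082) = 18679/144.98 = 128.83 N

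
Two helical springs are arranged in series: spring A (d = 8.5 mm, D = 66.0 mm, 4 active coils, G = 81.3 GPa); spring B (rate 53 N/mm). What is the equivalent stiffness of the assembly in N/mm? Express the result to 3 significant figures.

k_A = Gd⁴/(8D³N_a) = (81.3×10³)(8.5⁴)/(8·66.0³·4) = 46.13 N/mm
Series: 1/k_eq = 1/46.13 + 1/53 = 0.040546; k_eq = 24.664 N/mm

24.7 N/mm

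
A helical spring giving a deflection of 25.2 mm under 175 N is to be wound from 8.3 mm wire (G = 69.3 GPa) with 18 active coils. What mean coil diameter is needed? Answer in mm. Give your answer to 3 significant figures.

69.0 mm

Required rate k = F/δ = 175/25.2 = 6.9444 N/mm
D = (Gd⁴/(8N_a·k))^(1/3) = (69.3×10³·8.3⁴/(8·18·6.9444))^(1/3)
  = (328886)^(1/3) = 69.0264 mm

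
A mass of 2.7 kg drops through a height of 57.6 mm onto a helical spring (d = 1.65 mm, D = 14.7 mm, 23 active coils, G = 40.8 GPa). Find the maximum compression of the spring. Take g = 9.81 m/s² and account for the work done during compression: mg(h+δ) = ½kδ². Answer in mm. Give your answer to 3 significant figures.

143 mm

k = Gd⁴/(8D³N_a) = (40.8×10³)(1.65⁴)/(8·14.7³·23) = 0.5174 N/mm
W = mg = 2.7 × 9.81 = 26.487 N
½kδ² − Wδ − Wh = 0 → δ = (W + √(W² + 2kWh))/k
δ = (26.487 + √(701.56 + 1578.74))/0.5174 = (26.487 + 47.753)/0.5174 = 143.49 mm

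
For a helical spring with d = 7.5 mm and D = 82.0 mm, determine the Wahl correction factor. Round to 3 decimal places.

1.132

C = D/d = 82.0/7.5 = 10.9333
K_W = (4C−1)/(4C−4) + 0.615/C = 42.733/39.733 + 0.0563 = 1.1318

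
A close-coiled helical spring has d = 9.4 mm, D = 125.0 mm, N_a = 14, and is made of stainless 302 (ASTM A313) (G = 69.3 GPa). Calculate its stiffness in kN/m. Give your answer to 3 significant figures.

k = Gd⁴/(8D³N_a) = (69.3×10³ × 9.4⁴) / (8 × 125.0³ × 14)
  = 5.41059e+08 / 2.1875e+08 = 2.4734 N/mm

2.47 kN/m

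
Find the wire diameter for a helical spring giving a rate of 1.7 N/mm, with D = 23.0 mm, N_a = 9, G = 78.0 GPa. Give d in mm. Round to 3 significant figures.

2.09 mm

d = (8D³N_a·k / G)^(1/4) = (8·23.0³·9·1.7 / (78.0×10³))^0.25
  = (19.093)^0.25 = 2.0903 mm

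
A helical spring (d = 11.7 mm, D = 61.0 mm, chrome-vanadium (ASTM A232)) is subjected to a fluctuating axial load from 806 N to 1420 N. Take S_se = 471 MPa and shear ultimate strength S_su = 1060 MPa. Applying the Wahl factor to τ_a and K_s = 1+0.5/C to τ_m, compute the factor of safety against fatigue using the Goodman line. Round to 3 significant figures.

C = D/d = 61.0/11.7 = 5.2137; K_W = (4C−1)/(4C−4)+0.615/C = 1.2960; K_s = 1+0.5/C = 1.0959
F_a = (F_max−F_min)/2 = 307 N; F_m = (F_max+F_min)/2 = 1113 N
τ_a = K_W·8F_aD/(πd³) = 1.2960 × 29.775 = 38.587 MPa
τ_m = K_s·8F_mD/(πd³) = 1.0959 × 107.95 = 118.3 MPa
Goodman: 1/n_f = τ_a/S_se + τ_m/S_su = 38.587/471 + 118.3/1060 = 0.08193 + 0.11160 = 0.19353
n_f = 1/0.19353 = 5.167

5.17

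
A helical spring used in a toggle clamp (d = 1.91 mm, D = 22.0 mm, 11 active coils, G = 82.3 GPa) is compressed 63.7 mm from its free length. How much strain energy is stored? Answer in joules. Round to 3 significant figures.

k = Gd⁴/(8D³N_a) = (82.3×10³)(1.91⁴)/(8·22.0³·11) = 1.1689 N/mm
U = ½kδ² = 0.5 × 1.1689 × 63.7² = 2371.5 N·mm = 2.3715 J

2.37 J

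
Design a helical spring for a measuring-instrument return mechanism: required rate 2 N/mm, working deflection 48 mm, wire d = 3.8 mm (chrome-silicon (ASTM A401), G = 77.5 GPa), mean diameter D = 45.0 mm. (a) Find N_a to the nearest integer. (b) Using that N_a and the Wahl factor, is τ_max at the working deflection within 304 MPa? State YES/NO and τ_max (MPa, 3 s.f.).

(a) 11 coils; (b) YES, τ_max = 226 MPa

N_a = Gd⁴/(8D³k) = (77.5×10³)(3.8⁴)/(8·45.0³·2) = 11.08 → N_a = 11
Actual rate k = Gd⁴/(8D³·11) = 2.0152 N/mm
Working load F = kδ = 2.0152·48 = 96.729 N
C = 45.0/3.8 = 11.8421; K_W = (4C−1)/(4C−4)+0.615/C = 1.1211
τ_max = K_W·8FD/(πd³) = 1.1211·202 = 226.47 MPa
τ_max ≤ 304 MPa → acceptable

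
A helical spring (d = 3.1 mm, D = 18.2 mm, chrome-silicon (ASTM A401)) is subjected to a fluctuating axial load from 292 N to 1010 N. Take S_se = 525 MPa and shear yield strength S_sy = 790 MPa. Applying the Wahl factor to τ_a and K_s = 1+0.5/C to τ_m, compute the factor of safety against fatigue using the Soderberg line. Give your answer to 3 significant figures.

C = D/d = 18.2/3.1 = 5.8710; K_W = (4C−1)/(4C−4)+0.615/C = 1.2587; K_s = 1+0.5/C = 1.0852
F_a = (F_max−F_min)/2 = 359 N; F_m = (F_max+F_min)/2 = 651 N
τ_a = K_W·8F_aD/(πd³) = 1.2587 × 558.5 = 702.99 MPa
τ_m = K_s·8F_mD/(πd³) = 1.0852 × 1012.8 = 1099 MPa
Soderberg: 1/n_f = τ_a/S_se + τ_m/S_sy = 702.99/525 + 1099/790 = 1.33904 + 1.39116 = 2.7302
n_f = 1/2.7302 = 0.3663

0.366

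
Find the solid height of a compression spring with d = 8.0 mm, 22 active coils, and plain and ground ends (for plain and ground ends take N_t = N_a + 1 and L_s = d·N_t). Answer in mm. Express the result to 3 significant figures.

plain and ground ends: N_t = N_a + 1 = 22 + 1 = 23
L_s = d·N_t = 8.0 × 23 = 184 mm

184 mm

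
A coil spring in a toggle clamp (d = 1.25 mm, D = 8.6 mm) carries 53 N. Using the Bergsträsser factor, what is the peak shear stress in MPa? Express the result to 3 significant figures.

Spring index C = D/d = 8.6/1.25 = 6.8800
K_B = (4C+2)/(4C−3) = 29.520/24.520 = 1.2039
τ₀ = 8FD/(πd³) = 8·53·8.6/(π·1.25³) = 3646.4/6.1359 = 594.27 MPa
τ_max = K·τ₀ = 1.2039 × 594.27 = 715.45 MPa

715 MPa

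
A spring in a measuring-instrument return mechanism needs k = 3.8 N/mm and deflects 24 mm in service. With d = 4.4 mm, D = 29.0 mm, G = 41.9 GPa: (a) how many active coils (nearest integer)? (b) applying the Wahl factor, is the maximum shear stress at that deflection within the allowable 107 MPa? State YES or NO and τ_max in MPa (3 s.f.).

N_a = Gd⁴/(8D³k) = (41.9×10³)(4.4⁴)/(8·29.0³·3.8) = 21.18 → N_a = 21
Actual rate k = Gd⁴/(8D³·21) = 3.8328 N/mm
Working load F = kδ = 3.8328·24 = 91.988 N
C = 29.0/4.4 = 6.5909; K_W = (4C−1)/(4C−4)+0.615/C = 1.2275
τ_max = K_W·8FD/(πd³) = 1.2275·79.747 = 97.886 MPa
τ_max ≤ 107 MPa → acceptable

(a) 21 coils; (b) YES, τ_max = 97.9 MPa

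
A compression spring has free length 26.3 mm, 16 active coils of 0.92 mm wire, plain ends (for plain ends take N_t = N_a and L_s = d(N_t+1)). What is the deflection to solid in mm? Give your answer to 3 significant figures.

N_t = 16; L_s = 0.92·17 = 15.64 mm
δ_solid = L₀ − L_s = 26.3 − 15.64 = 10.66 mm

10.7 mm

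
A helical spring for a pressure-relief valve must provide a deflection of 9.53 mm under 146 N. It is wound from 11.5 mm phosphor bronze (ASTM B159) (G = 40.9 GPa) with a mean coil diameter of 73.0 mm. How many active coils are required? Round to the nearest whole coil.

15

Required rate k = F/δ = 146/9.53 = 15.32 N/mm
N_a = Gd⁴/(8D³k) = (40.9×10³ × 11.5⁴)/(8 × 73.0³ × 15.32)
    = 7.15344e+08 / 4.76781e+07 = 15 → 15 coils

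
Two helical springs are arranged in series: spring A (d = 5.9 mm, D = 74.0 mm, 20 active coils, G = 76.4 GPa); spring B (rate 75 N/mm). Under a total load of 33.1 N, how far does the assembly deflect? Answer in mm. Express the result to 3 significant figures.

k_A = Gd⁴/(8D³N_a) = (76.4×10³)(5.9⁴)/(8·74.0³·20) = 1.4279 N/mm
Series: 1/k_eq = 1/1.4279 + 1/75 = 0.71368; k_eq = 1.4012 N/mm
δ = F/k_eq = 33.1/1.4012 = 23.623 mm

23.6 mm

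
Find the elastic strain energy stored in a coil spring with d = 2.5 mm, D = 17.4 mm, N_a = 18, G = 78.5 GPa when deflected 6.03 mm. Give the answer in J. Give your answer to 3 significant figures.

0.0735 J

k = Gd⁴/(8D³N_a) = (78.5×10³)(2.5⁴)/(8·17.4³·18) = 4.0422 N/mm
U = ½kδ² = 0.5 × 4.0422 × 6.03² = 73.489 N·mm = 0.073489 J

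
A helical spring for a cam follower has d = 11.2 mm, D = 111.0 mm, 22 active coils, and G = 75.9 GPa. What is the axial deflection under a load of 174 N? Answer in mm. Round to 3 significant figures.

35.1 mm

k = Gd⁴/(8D³N_a) = (75.9×10³)(11.2⁴)/(8·111.0³·22) = 4.9617 N/mm
δ = F/k = 174 / 4.9617 = 35.068 mm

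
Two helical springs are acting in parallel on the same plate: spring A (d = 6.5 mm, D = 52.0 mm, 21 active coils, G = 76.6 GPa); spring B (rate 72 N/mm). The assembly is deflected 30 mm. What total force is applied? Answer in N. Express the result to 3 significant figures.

2330 N

k_A = Gd⁴/(8D³N_a) = (76.6×10³)(6.5⁴)/(8·52.0³·21) = 5.7885 N/mm
Parallel: k_eq = 5.7885 + 72 = 77.788 N/mm
F = k_eq·δ = 77.788·30 = 2333.7 N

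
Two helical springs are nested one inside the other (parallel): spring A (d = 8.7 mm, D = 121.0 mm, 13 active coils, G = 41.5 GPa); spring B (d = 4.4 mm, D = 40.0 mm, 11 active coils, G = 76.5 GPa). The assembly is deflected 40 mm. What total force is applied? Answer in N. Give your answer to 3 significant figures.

255 N

k_A = Gd⁴/(8D³N_a) = (41.5×10³)(8.7⁴)/(8·121.0³·13) = 1.2904 N/mm
k_B = Gd⁴/(8D³N_a) = (76.5×10³)(4.4⁴)/(8·40.0³·11) = 5.0911 N/mm
Parallel: k_eq = 1.2904 + 5.0911 = 6.3815 N/mm
F = k_eq·δ = 6.3815·40 = 255.26 N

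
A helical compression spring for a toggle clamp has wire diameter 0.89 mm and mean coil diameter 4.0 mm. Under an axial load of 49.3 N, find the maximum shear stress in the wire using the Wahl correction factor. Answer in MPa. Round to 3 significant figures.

963 MPa

Spring index C = D/d = 4.0/0.89 = 4.4944
K_W = (4C−1)/(4C−4) + 0.615/C = 16.978/13.978 + 0.1368 = 1.3515
τ₀ = 8FD/(πd³) = 8·49.3·4.0/(π·0.89³) = 1577.6/2.2147 = 712.32 MPa
τ_max = K·τ₀ = 1.3515 × 712.32 = 962.68 MPa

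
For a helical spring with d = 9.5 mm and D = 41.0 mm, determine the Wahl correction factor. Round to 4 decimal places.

C = D/d = 41.0/9.5 = 4.3158
K_W = (4C−1)/(4C−4) + 0.615/C = 16.263/13.263 + 0.1425 = 1.3687

1.3687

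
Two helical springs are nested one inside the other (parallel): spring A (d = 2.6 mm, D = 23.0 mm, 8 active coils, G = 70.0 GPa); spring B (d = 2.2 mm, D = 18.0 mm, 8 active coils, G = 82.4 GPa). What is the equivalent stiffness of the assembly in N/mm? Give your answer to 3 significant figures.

9.28 N/mm

k_A = Gd⁴/(8D³N_a) = (70.0×10³)(2.6⁴)/(8·23.0³·8) = 4.108 N/mm
k_B = Gd⁴/(8D³N_a) = (82.4×10³)(2.2⁴)/(8·18.0³·8) = 5.1715 N/mm
Parallel: k_eq = 4.108 + 5.1715 = 9.2795 N/mm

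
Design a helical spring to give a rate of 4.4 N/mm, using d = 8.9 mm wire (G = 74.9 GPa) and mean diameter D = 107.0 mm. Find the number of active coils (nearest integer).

11

N_a = Gd⁴/(8D³k) = (74.9×10³ × 8.9⁴)/(8 × 107.0³ × 4.4)
    = 4.69939e+08 / 4.31215e+07 = 10.9 → 11 coils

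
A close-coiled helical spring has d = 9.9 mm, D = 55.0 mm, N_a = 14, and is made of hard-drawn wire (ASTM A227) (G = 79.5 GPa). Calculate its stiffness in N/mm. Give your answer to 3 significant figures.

k = Gd⁴/(8D³N_a) = (79.5×10³ × 9.9⁴) / (8 × 55.0³ × 14)
  = 7.63674e+08 / 1.8634e+07 = 40.983 N/mm

41.0 N/mm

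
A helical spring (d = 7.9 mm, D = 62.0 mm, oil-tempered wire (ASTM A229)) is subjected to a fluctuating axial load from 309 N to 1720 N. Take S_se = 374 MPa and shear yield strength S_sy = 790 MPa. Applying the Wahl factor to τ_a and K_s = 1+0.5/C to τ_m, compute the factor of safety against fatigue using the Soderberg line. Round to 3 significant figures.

C = D/d = 62.0/7.9 = 7.8481; K_W = (4C−1)/(4C−4)+0.615/C = 1.1879; K_s = 1+0.5/C = 1.0637
F_a = (F_max−F_min)/2 = 705.5 N; F_m = (F_max+F_min)/2 = 1014.5 N
τ_a = K_W·8F_aD/(πd³) = 1.1879 × 225.92 = 268.36 MPa
τ_m = K_s·8F_mD/(πd³) = 1.0637 × 324.86 = 345.56 MPa
Soderberg: 1/n_f = τ_a/S_se + τ_m/S_sy = 268.36/374 + 345.56/790 = 0.71755 + 0.43742 = 1.155
n_f = 1/1.155 = 0.8658

0.866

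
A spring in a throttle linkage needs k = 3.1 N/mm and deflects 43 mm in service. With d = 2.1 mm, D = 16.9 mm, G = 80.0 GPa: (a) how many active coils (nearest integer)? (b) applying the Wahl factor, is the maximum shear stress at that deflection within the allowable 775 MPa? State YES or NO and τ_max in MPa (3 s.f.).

N_a = Gd⁴/(8D³k) = (80.0×10³)(2.1⁴)/(8·16.9³·3.1) = 13 → N_a = 13
Actual rate k = Gd⁴/(8D³·13) = 3.0994 N/mm
Working load F = kδ = 3.0994·43 = 133.27 N
C = 16.9/2.1 = 8.0476; K_W = (4C−1)/(4C−4)+0.615/C = 1.1828
τ_max = K_W·8FD/(πd³) = 1.1828·619.31 = 732.55 MPa
τ_max ≤ 775 MPa → acceptable

(a) 13 coils; (b) YES, τ_max = 733 MPa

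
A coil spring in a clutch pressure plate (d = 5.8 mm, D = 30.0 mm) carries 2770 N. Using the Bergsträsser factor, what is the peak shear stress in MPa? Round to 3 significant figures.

1390 MPa

Spring index C = D/d = 30.0/5.8 = 5.1724
K_B = (4C+2)/(4C−3) = 22.690/17.690 = 1.2827
τ₀ = 8FD/(πd³) = 8·2770·30.0/(π·5.8³) = 664800/612.96 = 1084.6 MPa
τ_max = K·τ₀ = 1.2827 × 1084.6 = 1391.1 MPa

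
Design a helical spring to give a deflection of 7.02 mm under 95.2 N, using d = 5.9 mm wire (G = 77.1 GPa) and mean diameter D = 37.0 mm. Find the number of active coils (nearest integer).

17

Required rate k = F/δ = 95.2/7.02 = 13.561 N/mm
N_a = Gd⁴/(8D³k) = (77.1×10³ × 5.9⁴)/(8 × 37.0³ × 13.561)
    = 9.34249e+07 / 5.49535e+06 = 17 → 17 coils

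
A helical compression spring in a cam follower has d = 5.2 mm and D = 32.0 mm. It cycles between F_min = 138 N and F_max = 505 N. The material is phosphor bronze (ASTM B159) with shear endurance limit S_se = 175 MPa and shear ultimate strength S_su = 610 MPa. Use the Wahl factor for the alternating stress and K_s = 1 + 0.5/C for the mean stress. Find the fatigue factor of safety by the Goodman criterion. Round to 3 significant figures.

C = D/d = 32.0/5.2 = 6.1538; K_W = (4C−1)/(4C−4)+0.615/C = 1.2455; K_s = 1+0.5/C = 1.0813
F_a = (F_max−F_min)/2 = 183.5 N; F_m = (F_max+F_min)/2 = 321.5 N
τ_a = K_W·8F_aD/(πd³) = 1.2455 × 106.34 = 132.45 MPa
τ_m = K_s·8F_mD/(πd³) = 1.0813 × 186.32 = 201.46 MPa
Goodman: 1/n_f = τ_a/S_se + τ_m/S_su = 132.45/175 + 201.46/610 = 0.75685 + 0.33026 = 1.0871
n_f = 1/1.0871 = 0.9199

0.920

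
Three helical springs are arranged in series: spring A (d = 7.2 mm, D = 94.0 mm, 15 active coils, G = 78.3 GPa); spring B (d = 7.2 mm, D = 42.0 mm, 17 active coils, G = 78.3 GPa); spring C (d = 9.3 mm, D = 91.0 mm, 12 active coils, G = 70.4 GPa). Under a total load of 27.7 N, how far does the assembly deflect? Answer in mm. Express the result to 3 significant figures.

18.3 mm

k_A = Gd⁴/(8D³N_a) = (78.3×10³)(7.2⁴)/(8·94.0³·15) = 2.1112 N/mm
k_B = Gd⁴/(8D³N_a) = (78.3×10³)(7.2⁴)/(8·42.0³·17) = 20.884 N/mm
k_C = Gd⁴/(8D³N_a) = (70.4×10³)(9.3⁴)/(8·91.0³·12) = 7.2796 N/mm
Series: 1/k_eq = 1/2.1112 + 1/20.884 + 1/7.2796 = 0.65892; k_eq = 1.5176 N/mm
δ = F/k_eq = 27.7/1.5176 = 18.252 mm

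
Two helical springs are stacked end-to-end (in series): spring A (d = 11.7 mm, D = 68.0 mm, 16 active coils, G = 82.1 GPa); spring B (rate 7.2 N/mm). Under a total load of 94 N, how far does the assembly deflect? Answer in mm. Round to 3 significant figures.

k_A = Gd⁴/(8D³N_a) = (82.1×10³)(11.7⁴)/(8·68.0³·16) = 38.225 N/mm
Series: 1/k_eq = 1/38.225 + 1/7.2 = 0.16505; k_eq = 6.0588 N/mm
δ = F/k_eq = 94/6.0588 = 15.515 mm

15.5 mm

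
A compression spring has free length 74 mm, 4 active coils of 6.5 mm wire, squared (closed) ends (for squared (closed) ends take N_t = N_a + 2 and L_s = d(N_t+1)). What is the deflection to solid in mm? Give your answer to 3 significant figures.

28.5 mm

N_t = 6; L_s = 6.5·7 = 45.5 mm
δ_solid = L₀ − L_s = 74 − 45.5 = 28.5 mm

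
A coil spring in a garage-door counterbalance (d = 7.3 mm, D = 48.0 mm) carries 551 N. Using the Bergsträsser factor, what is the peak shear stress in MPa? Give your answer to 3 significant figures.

Spring index C = D/d = 48.0/7.3 = 6.5753
K_B = (4C+2)/(4C−3) = 28.301/23.301 = 1.2146
τ₀ = 8FD/(πd³) = 8·551·48.0/(π·7.3³) = 211584/1222.1 = 173.13 MPa
τ_max = K·τ₀ = 1.2146 × 173.13 = 210.28 MPa

210 MPa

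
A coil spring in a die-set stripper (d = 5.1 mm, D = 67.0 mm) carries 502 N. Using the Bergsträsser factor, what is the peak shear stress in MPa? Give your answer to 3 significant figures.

Spring index C = D/d = 67.0/5.1 = 13.1373
K_B = (4C+2)/(4C−3) = 54.549/49.549 = 1.1009
τ₀ = 8FD/(πd³) = 8·502·67.0/(π·5.1³) = 269072/416.74 = 645.67 MPa
τ_max = K·τ₀ = 1.1009 × 645.67 = 710.82 MPa

711 MPa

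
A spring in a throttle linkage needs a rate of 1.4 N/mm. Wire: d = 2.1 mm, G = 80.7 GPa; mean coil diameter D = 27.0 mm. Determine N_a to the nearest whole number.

N_a = Gd⁴/(8D³k) = (80.7×10³ × 2.1⁴)/(8 × 27.0³ × 1.4)
    = 1.56946e+06 / 220450 = 7.119 → 7 coils

7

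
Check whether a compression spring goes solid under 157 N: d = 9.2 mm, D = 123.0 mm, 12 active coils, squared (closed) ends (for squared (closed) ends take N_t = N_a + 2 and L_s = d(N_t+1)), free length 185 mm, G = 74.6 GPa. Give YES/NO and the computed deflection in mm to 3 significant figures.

k = Gd⁴/(8D³N_a) = (74.6×10³)(9.2⁴)/(8·123.0³·12) = 2.9916 N/mm
N_t = 14; L_s = 9.2·15 = 138 mm; δ_solid = L₀ − L_s = 185 − 138 = 47 mm
δ = F/k = 157/2.9916 = 52.48 mm
δ ≥ δ_solid → spring goes solid

YES, δ = 52.5 mm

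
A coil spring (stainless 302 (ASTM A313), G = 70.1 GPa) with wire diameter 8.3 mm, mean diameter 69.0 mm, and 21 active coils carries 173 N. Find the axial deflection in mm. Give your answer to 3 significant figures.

28.7 mm

k = Gd⁴/(8D³N_a) = (70.1×10³)(8.3⁴)/(8·69.0³·21) = 6.028 N/mm
δ = F/k = 173 / 6.028 = 28.699 mm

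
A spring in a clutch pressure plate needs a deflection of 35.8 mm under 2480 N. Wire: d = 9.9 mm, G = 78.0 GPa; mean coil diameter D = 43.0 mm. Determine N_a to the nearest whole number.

Required rate k = F/δ = 2480/35.8 = 69.274 N/mm
N_a = Gd⁴/(8D³k) = (78.0×10³ × 9.9⁴)/(8 × 43.0³ × 69.274)
    = 7.49265e+08 / 4.4062e+07 = 17 → 17 coils

17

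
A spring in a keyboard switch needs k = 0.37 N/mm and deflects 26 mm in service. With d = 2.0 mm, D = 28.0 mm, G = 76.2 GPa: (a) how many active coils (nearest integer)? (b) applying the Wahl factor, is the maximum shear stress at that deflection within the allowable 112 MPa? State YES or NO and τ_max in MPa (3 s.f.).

N_a = Gd⁴/(8D³k) = (76.2×10³)(2.0⁴)/(8·28.0³·0.37) = 18.76 → N_a = 19
Actual rate k = Gd⁴/(8D³·19) = 0.36539 N/mm
Working load F = kδ = 0.36539·26 = 9.5002 N
C = 28.0/2.0 = 14.0000; K_W = (4C−1)/(4C−4)+0.615/C = 1.1016
τ_max = K_W·8FD/(πd³) = 1.1016·84.672 = 93.276 MPa
τ_max ≤ 112 MPa → acceptable

(a) 19 coils; (b) YES, τ_max = 93.3 MPa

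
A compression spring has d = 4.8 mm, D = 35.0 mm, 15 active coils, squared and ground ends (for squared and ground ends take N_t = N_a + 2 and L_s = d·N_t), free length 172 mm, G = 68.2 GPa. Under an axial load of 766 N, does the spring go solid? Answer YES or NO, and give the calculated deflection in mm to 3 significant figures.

k = Gd⁴/(8D³N_a) = (68.2×10³)(4.8⁴)/(8·35.0³·15) = 7.0366 N/mm
N_t = 17; L_s = 4.8·17 = 81.6 mm; δ_solid = L₀ − L_s = 172 − 81.6 = 90.4 mm
δ = F/k = 766/7.0366 = 108.86 mm
δ ≥ δ_solid → spring goes solid

YES, δ = 109 mm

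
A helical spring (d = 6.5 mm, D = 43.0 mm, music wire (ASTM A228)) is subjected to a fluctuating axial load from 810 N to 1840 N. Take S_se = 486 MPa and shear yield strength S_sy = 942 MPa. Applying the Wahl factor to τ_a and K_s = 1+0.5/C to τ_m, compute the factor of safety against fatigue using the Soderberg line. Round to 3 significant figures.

0.892

C = D/d = 43.0/6.5 = 6.6154; K_W = (4C−1)/(4C−4)+0.615/C = 1.2265; K_s = 1+0.5/C = 1.0756
F_a = (F_max−F_min)/2 = 515 N; F_m = (F_max+F_min)/2 = 1325 N
τ_a = K_W·8F_aD/(πd³) = 1.2265 × 205.34 = 251.86 MPa
τ_m = K_s·8F_mD/(πd³) = 1.0756 × 528.3 = 568.23 MPa
Soderberg: 1/n_f = τ_a/S_se + τ_m/S_sy = 251.86/486 + 568.23/942 = 0.51822 + 0.60322 = 1.1214
n_f = 1/1.1214 = 0.8917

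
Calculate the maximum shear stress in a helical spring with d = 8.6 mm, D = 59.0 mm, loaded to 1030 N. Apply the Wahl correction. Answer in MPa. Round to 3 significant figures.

Spring index C = D/d = 59.0/8.6 = 6.8605
K_W = (4C−1)/(4C−4) + 0.615/C = 26.442/23.442 + 0.0896 = 1.2176
τ₀ = 8FD/(πd³) = 8·1030·59.0/(π·8.6³) = 486160/1998.2 = 243.3 MPa
τ_max = K·τ₀ = 1.2176 × 243.3 = 296.24 MPa

296 MPa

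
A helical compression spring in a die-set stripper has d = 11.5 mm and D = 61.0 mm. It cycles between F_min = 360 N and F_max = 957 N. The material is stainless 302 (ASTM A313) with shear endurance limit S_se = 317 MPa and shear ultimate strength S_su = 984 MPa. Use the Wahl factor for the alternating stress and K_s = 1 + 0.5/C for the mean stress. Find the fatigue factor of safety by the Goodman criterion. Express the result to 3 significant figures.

5.03

C = D/d = 61.0/11.5 = 5.3043; K_W = (4C−1)/(4C−4)+0.615/C = 1.2902; K_s = 1+0.5/C = 1.0943
F_a = (F_max−F_min)/2 = 298.5 N; F_m = (F_max+F_min)/2 = 658.5 N
τ_a = K_W·8F_aD/(πd³) = 1.2902 × 30.487 = 39.334 MPa
τ_m = K_s·8F_mD/(πd³) = 1.0943 × 67.256 = 73.596 MPa
Goodman: 1/n_f = τ_a/S_se + τ_m/S_su = 39.334/317 + 73.596/984 = 0.12408 + 0.07479 = 0.19888
n_f = 1/0.19888 = 5.028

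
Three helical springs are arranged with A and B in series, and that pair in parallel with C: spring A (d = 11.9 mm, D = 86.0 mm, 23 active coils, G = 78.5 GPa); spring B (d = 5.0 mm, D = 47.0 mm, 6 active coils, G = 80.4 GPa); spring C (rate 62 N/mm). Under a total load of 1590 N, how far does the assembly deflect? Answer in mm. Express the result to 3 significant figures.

23.5 mm

k_A = Gd⁴/(8D³N_a) = (78.5×10³)(11.9⁴)/(8·86.0³·23) = 13.451 N/mm
k_B = Gd⁴/(8D³N_a) = (80.4×10³)(5.0⁴)/(8·47.0³·6) = 10.083 N/mm
Springs A,B series: k_AB = 1/(1/13.451+1/10.083) = 5.763 N/mm; parallel with C: k_eq = 5.763+62 = 67.763 N/mm
δ = F/k_eq = 1590/67.763 = 23.464 mm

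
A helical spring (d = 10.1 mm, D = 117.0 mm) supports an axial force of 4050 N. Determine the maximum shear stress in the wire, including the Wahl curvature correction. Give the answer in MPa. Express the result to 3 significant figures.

1320 MPa

Spring index C = D/d = 117.0/10.1 = 11.5842
K_W = (4C−1)/(4C−4) + 0.615/C = 45.337/42.337 + 0.0531 = 1.1240
τ₀ = 8FD/(πd³) = 8·4050·117.0/(π·10.1³) = 3.7908e+06/3236.8 = 1171.2 MPa
τ_max = K·τ₀ = 1.1240 × 1171.2 = 1316.3 MPa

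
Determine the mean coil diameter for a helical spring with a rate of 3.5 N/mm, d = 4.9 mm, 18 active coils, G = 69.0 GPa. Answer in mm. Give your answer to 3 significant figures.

42.9 mm

D = (Gd⁴/(8N_a·k))^(1/3) = (69.0×10³·4.9⁴/(8·18·3.5))^(1/3)
  = (78922.9)^(1/3) = 42.8944 mm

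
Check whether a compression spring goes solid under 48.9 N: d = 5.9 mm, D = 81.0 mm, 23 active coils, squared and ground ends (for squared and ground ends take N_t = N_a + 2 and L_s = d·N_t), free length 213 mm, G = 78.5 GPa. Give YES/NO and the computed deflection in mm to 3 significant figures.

NO, δ = 50.3 mm

k = Gd⁴/(8D³N_a) = (78.5×10³)(5.9⁴)/(8·81.0³·23) = 0.97276 N/mm
N_t = 25; L_s = 5.9·25 = 147.5 mm; δ_solid = L₀ − L_s = 213 − 147.5 = 65.5 mm
δ = F/k = 48.9/0.97276 = 50.269 mm
δ < δ_solid → spring does not go solid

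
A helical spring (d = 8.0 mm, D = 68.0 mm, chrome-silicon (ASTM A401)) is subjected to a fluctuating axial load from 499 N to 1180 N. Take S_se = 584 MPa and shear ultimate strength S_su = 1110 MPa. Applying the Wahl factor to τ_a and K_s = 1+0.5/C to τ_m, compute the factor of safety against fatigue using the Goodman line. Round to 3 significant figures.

1.99

C = D/d = 68.0/8.0 = 8.5000; K_W = (4C−1)/(4C−4)+0.615/C = 1.1724; K_s = 1+0.5/C = 1.0588
F_a = (F_max−F_min)/2 = 340.5 N; F_m = (F_max+F_min)/2 = 839.5 N
τ_a = K_W·8F_aD/(πd³) = 1.1724 × 115.16 = 135.01 MPa
τ_m = K_s·8F_mD/(πd³) = 1.0588 × 283.92 = 300.62 MPa
Goodman: 1/n_f = τ_a/S_se + τ_m/S_su = 135.01/584 + 300.62/1110 = 0.23118 + 0.27083 = 0.50201
n_f = 1/0.50201 = 1.992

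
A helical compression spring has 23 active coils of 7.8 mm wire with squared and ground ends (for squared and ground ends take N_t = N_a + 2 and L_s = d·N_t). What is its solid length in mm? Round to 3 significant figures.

squared and ground ends: N_t = N_a + 2 = 23 + 2 = 25
L_s = d·N_t = 7.8 × 25 = 195 mm

195 mm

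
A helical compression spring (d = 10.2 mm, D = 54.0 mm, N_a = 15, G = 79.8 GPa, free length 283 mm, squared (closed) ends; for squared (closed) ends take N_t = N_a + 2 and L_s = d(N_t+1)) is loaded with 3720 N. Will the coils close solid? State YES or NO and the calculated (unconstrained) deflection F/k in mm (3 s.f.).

NO, δ = 81.4 mm

k = Gd⁴/(8D³N_a) = (79.8×10³)(10.2⁴)/(8·54.0³·15) = 45.713 N/mm
N_t = 17; L_s = 10.2·18 = 183.6 mm; δ_solid = L₀ − L_s = 283 − 183.6 = 99.4 mm
δ = F/k = 3720/45.713 = 81.377 mm
δ < δ_solid → spring does not go solid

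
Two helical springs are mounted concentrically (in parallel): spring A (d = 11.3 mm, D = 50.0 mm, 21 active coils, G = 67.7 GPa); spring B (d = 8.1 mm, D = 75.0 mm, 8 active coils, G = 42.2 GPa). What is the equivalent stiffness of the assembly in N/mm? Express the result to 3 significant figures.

59.3 N/mm

k_A = Gd⁴/(8D³N_a) = (67.7×10³)(11.3⁴)/(8·50.0³·21) = 52.563 N/mm
k_B = Gd⁴/(8D³N_a) = (42.2×10³)(8.1⁴)/(8·75.0³·8) = 6.728 N/mm
Parallel: k_eq = 52.563 + 6.728 = 59.291 N/mm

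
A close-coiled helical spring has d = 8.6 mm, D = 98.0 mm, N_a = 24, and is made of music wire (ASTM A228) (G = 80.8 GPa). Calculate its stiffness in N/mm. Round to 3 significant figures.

k = Gd⁴/(8D³N_a) = (80.8×10³ × 8.6⁴) / (8 × 98.0³ × 24)
  = 4.41983e+08 / 1.80709e+08 = 2.4458 N/mm

2.45 N/mm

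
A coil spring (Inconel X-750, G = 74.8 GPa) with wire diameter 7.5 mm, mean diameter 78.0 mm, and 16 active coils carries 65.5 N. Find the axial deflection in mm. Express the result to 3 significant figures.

k = Gd⁴/(8D³N_a) = (74.8×10³)(7.5⁴)/(8·78.0³·16) = 3.8963 N/mm
δ = F/k = 65.5 / 3.8963 = 16.811 mm

16.8 mm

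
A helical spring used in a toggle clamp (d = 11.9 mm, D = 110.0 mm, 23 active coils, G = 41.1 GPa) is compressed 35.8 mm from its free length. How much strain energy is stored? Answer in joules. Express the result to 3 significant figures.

k = Gd⁴/(8D³N_a) = (41.1×10³)(11.9⁴)/(8·110.0³·23) = 3.3654 N/mm
U = ½kδ² = 0.5 × 3.3654 × 35.8² = 2156.6 N·mm = 2.1566 J

2.16 J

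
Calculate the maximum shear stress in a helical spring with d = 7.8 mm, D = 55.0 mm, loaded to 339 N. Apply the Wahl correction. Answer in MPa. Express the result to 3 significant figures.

Spring index C = D/d = 55.0/7.8 = 7.0513
K_W = (4C−1)/(4C−4) + 0.615/C = 27.205/24.205 + 0.0872 = 1.2112
τ₀ = 8FD/(πd³) = 8·339·55.0/(π·7.8³) = 149160/1490.8 = 100.05 MPa
τ_max = K·τ₀ = 1.2112 × 100.05 = 121.18 MPa

121 MPa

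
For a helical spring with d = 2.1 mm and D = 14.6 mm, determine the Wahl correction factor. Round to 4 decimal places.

1.2145

C = D/d = 14.6/2.1 = 6.9524
K_W = (4C−1)/(4C−4) + 0.615/C = 26.810/23.810 + 0.0885 = 1.2145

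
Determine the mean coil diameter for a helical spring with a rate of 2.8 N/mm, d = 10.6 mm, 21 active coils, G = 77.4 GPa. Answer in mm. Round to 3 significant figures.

D = (Gd⁴/(8N_a·k))^(1/3) = (77.4×10³·10.6⁴/(8·21·2.8))^(1/3)
  = (2.07729e+06)^(1/3) = 127.5946 mm

128 mm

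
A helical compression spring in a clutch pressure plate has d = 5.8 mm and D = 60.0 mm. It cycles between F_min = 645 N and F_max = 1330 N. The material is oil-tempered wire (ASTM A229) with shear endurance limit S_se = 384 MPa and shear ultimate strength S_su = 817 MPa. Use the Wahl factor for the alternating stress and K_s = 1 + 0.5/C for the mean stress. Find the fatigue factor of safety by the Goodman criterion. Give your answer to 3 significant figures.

C = D/d = 60.0/5.8 = 10.3448; K_W = (4C−1)/(4C−4)+0.615/C = 1.1397; K_s = 1+0.5/C = 1.0483
F_a = (F_max−F_min)/2 = 342.5 N; F_m = (F_max+F_min)/2 = 987.5 N
τ_a = K_W·8F_aD/(πd³) = 1.1397 × 268.21 = 305.68 MPa
τ_m = K_s·8F_mD/(πd³) = 1.0483 × 773.29 = 810.67 MPa
Goodman: 1/n_f = τ_a/S_se + τ_m/S_su = 305.68/384 + 810.67/817 = 0.79603 + 0.99225 = 1.7883
n_f = 1/1.7883 = 0.5592

0.559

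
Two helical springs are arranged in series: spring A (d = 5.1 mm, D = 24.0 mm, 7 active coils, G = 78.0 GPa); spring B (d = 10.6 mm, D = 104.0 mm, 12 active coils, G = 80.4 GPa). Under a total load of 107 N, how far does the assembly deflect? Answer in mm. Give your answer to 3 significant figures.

13.0 mm

k_A = Gd⁴/(8D³N_a) = (78.0×10³)(5.1⁴)/(8·24.0³·7) = 68.164 N/mm
k_B = Gd⁴/(8D³N_a) = (80.4×10³)(10.6⁴)/(8·104.0³·12) = 9.3996 N/mm
Series: 1/k_eq = 1/68.164 + 1/9.3996 = 0.12106; k_eq = 8.2605 N/mm
δ = F/k_eq = 107/8.2605 = 12.953 mm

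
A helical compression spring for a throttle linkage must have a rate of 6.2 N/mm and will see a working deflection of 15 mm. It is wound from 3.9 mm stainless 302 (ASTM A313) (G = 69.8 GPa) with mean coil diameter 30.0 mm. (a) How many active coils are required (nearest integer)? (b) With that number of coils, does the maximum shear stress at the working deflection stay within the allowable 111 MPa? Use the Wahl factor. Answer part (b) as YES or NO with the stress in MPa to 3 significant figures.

(a) 12 coils; (b) NO, τ_max = 143 MPa

N_a = Gd⁴/(8D³k) = (69.8×10³)(3.9⁴)/(8·30.0³·6.2) = 12.06 → N_a = 12
Actual rate k = Gd⁴/(8D³·12) = 6.2299 N/mm
Working load F = kδ = 6.2299·15 = 93.448 N
C = 30.0/3.9 = 7.6923; K_W = (4C−1)/(4C−4)+0.615/C = 1.1920
τ_max = K_W·8FD/(πd³) = 1.1920·120.35 = 143.46 MPa
τ_max > 111 MPa → exceeds allowable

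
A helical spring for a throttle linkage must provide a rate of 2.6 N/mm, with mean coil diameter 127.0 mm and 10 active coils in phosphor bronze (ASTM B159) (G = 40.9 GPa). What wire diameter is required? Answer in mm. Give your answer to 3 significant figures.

d = (8D³N_a·k / G)^(1/4) = (8·127.0³·10·2.6 / (40.9×10³))^0.25
  = (10417)^0.25 = 10.1027 mm

10.1 mm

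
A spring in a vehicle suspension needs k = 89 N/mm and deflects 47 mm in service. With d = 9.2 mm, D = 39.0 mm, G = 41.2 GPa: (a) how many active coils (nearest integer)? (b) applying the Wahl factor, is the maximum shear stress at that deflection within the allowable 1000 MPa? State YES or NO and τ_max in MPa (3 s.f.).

(a) 7 coils; (b) YES, τ_max = 733 MPa

N_a = Gd⁴/(8D³k) = (41.2×10³)(9.2⁴)/(8·39.0³·89) = 6.988 → N_a = 7
Actual rate k = Gd⁴/(8D³·7) = 88.852 N/mm
Working load F = kδ = 88.852·47 = 4176 N
C = 39.0/9.2 = 4.2391; K_W = (4C−1)/(4C−4)+0.615/C = 1.3766
τ_max = K_W·8FD/(πd³) = 1.3766·532.61 = 733.2 MPa
τ_max ≤ 1000 MPa → acceptable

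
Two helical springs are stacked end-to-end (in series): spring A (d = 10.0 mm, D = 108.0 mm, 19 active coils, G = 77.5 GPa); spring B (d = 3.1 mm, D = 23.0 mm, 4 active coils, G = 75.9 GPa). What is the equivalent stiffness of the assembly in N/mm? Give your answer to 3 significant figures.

k_A = Gd⁴/(8D³N_a) = (77.5×10³)(10.0⁴)/(8·108.0³·19) = 4.0475 N/mm
k_B = Gd⁴/(8D³N_a) = (75.9×10³)(3.1⁴)/(8·23.0³·4) = 18.003 N/mm
Series: 1/k_eq = 1/4.0475 + 1/18.003 = 0.30261; k_eq = 3.3046 N/mm

3.30 N/mm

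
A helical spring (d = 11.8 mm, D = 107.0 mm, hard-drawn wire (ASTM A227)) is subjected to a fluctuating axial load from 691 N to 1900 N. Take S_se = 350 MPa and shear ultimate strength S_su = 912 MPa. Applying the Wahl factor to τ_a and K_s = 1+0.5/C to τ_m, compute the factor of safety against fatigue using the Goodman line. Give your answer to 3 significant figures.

1.72

C = D/d = 107.0/11.8 = 9.0678; K_W = (4C−1)/(4C−4)+0.615/C = 1.1608; K_s = 1+0.5/C = 1.0551
F_a = (F_max−F_min)/2 = 604.5 N; F_m = (F_max+F_min)/2 = 1295.5 N
τ_a = K_W·8F_aD/(πd³) = 1.1608 × 100.25 = 116.37 MPa
τ_m = K_s·8F_mD/(πd³) = 1.0551 × 214.84 = 226.69 MPa
Goodman: 1/n_f = τ_a/S_se + τ_m/S_su = 116.37/350 + 226.69/912 = 0.33247 + 0.24856 = 0.58103
n_f = 1/0.58103 = 1.721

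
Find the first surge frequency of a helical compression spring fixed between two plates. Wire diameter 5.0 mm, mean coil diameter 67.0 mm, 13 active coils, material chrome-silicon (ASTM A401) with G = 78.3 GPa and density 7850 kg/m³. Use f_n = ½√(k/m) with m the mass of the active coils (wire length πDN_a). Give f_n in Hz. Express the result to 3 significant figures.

k = Gd⁴/(8D³N_a) = (78.3×10³)(5.0⁴)/(8·67.0³·13) = 1.5645 N/mm = 1564.5 N/m
Wire length L = πDN_a = π·67.0·13 = 2736.3 mm
m = ρ·(πd²/4)·L = 7850 × 19.635×10⁻⁶ m² × 2.7363 m = 0.42176 kg
f_n = ½√(k/m) = 0.5·√(1564.5/0.42176) = 0.5·√(3709.5) = 30.453 Hz

30.5 Hz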